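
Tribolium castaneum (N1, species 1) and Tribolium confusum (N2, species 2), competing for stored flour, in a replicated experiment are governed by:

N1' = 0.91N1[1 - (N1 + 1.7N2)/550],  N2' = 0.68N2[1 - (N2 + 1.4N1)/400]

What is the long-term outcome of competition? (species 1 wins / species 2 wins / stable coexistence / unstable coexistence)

Compare the nullcline intercepts: K1/α12 = 550/1.7 = 324 < K2 = 400; K2/α21 = 400/1.4 = 286 < K1 = 550.
Since both are reversed, neither can invade when rare; the interior point is a saddle.

unstable coexistence (outcome depends on initial conditions)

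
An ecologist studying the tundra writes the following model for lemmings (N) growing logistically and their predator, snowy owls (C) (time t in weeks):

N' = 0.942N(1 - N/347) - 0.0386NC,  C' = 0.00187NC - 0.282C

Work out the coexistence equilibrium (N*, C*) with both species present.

N* ≈ 151, C* ≈ 13.8

From dC/dt = 0 with C > 0: 0.00187N* = 0.282, so N* = 151.
Substitute into dN/dt = 0: 0.942(1 - 151/347) = 0.0386C*.
The bracket is 0.565, giving C* = 0.533/0.0386 = 13.8.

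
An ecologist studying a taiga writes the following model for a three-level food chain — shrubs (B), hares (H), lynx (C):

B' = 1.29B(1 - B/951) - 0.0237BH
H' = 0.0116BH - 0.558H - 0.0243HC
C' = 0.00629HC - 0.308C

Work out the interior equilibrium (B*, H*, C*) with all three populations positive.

B* ≈ 95.5, H* ≈ 49, C* ≈ 22.6

From dC/dt = 0: 0.00629H* = 0.308, so H* = 49.
From dB/dt = 0: 1.29(1 - B*/951) = 0.0237·49, giving B* = 951·(1 - 0.9) = 95.5.
From dH/dt = 0: 0.0116·95.5 - 0.558 = 0.0243C*, so C* = 0.549/0.0243 = 22.6.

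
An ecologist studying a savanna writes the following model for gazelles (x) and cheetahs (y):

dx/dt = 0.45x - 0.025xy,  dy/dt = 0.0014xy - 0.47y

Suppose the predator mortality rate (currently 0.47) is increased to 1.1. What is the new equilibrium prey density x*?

At the interior fixed point, setting dy/dt = 0 with y > 0 fixes x* = (predator death rate)/(xy coefficient) — independent of the other coefficients.
With the change, x* = 1.1/0.0014 = 786; it rises from 336.

x* ≈ 786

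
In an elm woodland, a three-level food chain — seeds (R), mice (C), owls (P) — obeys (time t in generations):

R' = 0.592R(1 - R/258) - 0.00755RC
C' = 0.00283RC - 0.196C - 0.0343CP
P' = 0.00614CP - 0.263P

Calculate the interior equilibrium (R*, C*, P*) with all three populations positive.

From dP/dt = 0: 0.00614C* = 0.263, so C* = 42.8.
From dR/dt = 0: 0.592(1 - R*/258) = 0.00755·42.8, giving R* = 258·(1 - 0.546) = 117.
From dC/dt = 0: 0.00283·117 - 0.196 = 0.0343P*, so P* = 0.135/0.0343 = 3.94.

R* ≈ 117, C* ≈ 42.8, P* ≈ 3.94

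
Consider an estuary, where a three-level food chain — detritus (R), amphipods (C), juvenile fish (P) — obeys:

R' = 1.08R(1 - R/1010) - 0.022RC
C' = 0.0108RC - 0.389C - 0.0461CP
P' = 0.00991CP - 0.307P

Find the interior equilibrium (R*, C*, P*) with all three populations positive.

From dP/dt = 0: 0.00991C* = 0.307, so C* = 31.
From dR/dt = 0: 1.08(1 - R*/1010) = 0.022·31, giving R* = 1010·(1 - 0.631) = 373.
From dC/dt = 0: 0.0108·373 - 0.389 = 0.0461P*, so P* = 3.64/0.0461 = 78.9.

R* ≈ 373, C* ≈ 31, P* ≈ 78.9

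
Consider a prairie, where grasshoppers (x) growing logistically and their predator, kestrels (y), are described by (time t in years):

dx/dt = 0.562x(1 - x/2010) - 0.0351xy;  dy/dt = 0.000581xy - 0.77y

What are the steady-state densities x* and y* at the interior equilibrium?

x* ≈ 1330, y* ≈ 5.45

From dy/dt = 0 with y > 0: 0.000581x* = 0.77, so x* = 1330.
Substitute into dx/dt = 0: 0.562(1 - 1330/2010) = 0.0351y*.
The bracket is 0.341, giving y* = 0.191/0.0351 = 5.45.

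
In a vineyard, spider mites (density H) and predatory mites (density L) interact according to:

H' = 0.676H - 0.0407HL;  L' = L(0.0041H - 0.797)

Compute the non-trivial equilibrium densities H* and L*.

H* ≈ 194, L* ≈ 16.6

Set dL/dt = 0 with L > 0: 0.0041H - 0.797 = 0, so H* = 0.797/0.0041 = 194.
Set dH/dt = 0 with H > 0: 0.676 - 0.0407L = 0, so L* = 0.676/0.0407 = 16.6.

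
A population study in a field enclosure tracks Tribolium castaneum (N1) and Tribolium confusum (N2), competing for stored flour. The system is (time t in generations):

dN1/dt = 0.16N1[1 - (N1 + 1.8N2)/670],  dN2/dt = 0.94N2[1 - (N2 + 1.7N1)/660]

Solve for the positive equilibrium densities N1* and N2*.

Setting both brackets to zero gives the nullclines N1 + 1.8N2 = 670 and 1.7N1 + N2 = 660.
Substituting N2 = 660 - 1.7N1 into the first: N1(1 - 1.8·1.7) = 670 - 1.8·660.
So N1* = -518/-2.06 = 251, and then N2* = 660 - 1.7·251 = 233.

N1* ≈ 251, N2* ≈ 233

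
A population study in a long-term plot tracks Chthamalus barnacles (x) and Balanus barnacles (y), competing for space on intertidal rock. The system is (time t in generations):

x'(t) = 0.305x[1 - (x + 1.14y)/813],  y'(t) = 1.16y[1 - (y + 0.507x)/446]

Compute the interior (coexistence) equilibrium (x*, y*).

x* ≈ 722, y* ≈ 80.1

Setting both brackets to zero gives the nullclines x + 1.14y = 813 and 0.507x + y = 446.
Substituting y = 446 - 0.507x into the first: x(1 - 1.14·0.507) = 813 - 1.14·446.
So x* = 305/0.422 = 722, and then y* = 446 - 0.507·722 = 80.1.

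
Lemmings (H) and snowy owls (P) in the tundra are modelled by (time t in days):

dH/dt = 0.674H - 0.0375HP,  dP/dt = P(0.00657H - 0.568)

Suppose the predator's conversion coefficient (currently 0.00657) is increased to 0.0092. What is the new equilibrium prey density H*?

At the interior fixed point, setting dP/dt = 0 with P > 0 fixes H* = (predator death rate)/(HP coefficient) — independent of the other coefficients.
With the change, H* = 0.568/0.0092 = 61.7; it falls from 86.5.

H* ≈ 61.7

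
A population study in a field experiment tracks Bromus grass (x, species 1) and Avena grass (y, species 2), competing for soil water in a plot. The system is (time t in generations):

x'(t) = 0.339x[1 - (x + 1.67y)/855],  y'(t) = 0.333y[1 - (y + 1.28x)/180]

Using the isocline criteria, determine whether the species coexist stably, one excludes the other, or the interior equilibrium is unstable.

species 1 excludes species 2

Compare the nullcline intercepts: K1/α12 = 855/1.67 = 512 > K2 = 180; K2/α21 = 180/1.28 = 141 < K1 = 855.
Since the inequalities point opposite ways, species 1 can invade but species 2 cannot.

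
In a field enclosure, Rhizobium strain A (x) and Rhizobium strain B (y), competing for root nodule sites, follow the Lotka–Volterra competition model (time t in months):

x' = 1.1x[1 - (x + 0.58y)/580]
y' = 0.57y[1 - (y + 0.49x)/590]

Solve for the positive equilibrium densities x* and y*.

Setting both brackets to zero gives the nullclines x + 0.58y = 580 and 0.49x + y = 590.
Substituting y = 590 - 0.49x into the first: x(1 - 0.58·0.49) = 580 - 0.58·590.
So x* = 238/0.716 = 332, and then y* = 590 - 0.49·332 = 427.

x* ≈ 332, y* ≈ 427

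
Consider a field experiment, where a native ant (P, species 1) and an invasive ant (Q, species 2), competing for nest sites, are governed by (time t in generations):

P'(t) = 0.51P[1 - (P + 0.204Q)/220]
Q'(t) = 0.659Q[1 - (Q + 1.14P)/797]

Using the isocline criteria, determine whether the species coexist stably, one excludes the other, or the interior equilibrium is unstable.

Compare the nullcline intercepts: K1/α12 = 220/0.204 = 1080 > K2 = 797; K2/α21 = 797/1.14 = 699 > K1 = 220.
Since both inequalities hold, each species can invade when rare, so the interior equilibrium is stable.

stable coexistence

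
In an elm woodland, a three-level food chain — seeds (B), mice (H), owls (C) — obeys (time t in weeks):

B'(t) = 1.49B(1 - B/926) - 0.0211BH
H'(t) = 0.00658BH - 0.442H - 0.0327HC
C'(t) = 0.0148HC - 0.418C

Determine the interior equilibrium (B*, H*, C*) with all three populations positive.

B* ≈ 556, H* ≈ 28.2, C* ≈ 98.3

From dC/dt = 0: 0.0148H* = 0.418, so H* = 28.2.
From dB/dt = 0: 1.49(1 - B*/926) = 0.0211·28.2, giving B* = 926·(1 - 0.4) = 556.
From dH/dt = 0: 0.00658·556 - 0.442 = 0.0327C*, so C* = 3.21/0.0327 = 98.3.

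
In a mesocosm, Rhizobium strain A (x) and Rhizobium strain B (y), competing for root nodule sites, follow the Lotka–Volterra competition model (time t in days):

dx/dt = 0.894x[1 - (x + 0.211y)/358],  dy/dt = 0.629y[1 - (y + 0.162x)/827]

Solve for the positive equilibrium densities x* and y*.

Setting both brackets to zero gives the nullclines x + 0.211y = 358 and 0.162x + y = 827.
Substituting y = 827 - 0.162x into the first: x(1 - 0.211·0.162) = 358 - 0.211·827.
So x* = 184/0.966 = 190, and then y* = 827 - 0.162·190 = 796.

x* ≈ 190, y* ≈ 796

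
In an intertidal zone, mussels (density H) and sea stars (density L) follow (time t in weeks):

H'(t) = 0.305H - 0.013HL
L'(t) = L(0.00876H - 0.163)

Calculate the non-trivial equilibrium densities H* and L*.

Set dL/dt = 0 with L > 0: 0.00876H - 0.163 = 0, so H* = 0.163/0.00876 = 18.6.
Set dH/dt = 0 with H > 0: 0.305 - 0.013L = 0, so L* = 0.305/0.013 = 23.5.

H* ≈ 18.6, L* ≈ 23.5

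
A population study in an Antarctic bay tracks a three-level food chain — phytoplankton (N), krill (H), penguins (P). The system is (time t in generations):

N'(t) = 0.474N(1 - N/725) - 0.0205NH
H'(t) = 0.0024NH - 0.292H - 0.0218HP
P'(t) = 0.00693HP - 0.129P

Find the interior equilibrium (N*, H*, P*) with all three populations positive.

From dP/dt = 0: 0.00693H* = 0.129, so H* = 18.6.
From dN/dt = 0: 0.474(1 - N*/725) = 0.0205·18.6, giving N* = 725·(1 - 0.805) = 141.
From dH/dt = 0: 0.0024·141 - 0.292 = 0.0218P*, so P* = 0.0472/0.0218 = 2.16.

N* ≈ 141, H* ≈ 18.6, P* ≈ 2.16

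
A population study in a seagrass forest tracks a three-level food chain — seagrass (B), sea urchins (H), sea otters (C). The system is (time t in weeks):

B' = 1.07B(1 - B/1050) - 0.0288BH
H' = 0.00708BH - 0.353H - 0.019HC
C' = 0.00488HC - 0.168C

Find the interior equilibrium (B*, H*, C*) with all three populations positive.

B* ≈ 77.1, H* ≈ 34.4, C* ≈ 10.1

From dC/dt = 0: 0.00488H* = 0.168, so H* = 34.4.
From dB/dt = 0: 1.07(1 - B*/1050) = 0.0288·34.4, giving B* = 1050·(1 - 0.927) = 77.1.
From dH/dt = 0: 0.00708·77.1 - 0.353 = 0.019C*, so C* = 0.193/0.019 = 10.1.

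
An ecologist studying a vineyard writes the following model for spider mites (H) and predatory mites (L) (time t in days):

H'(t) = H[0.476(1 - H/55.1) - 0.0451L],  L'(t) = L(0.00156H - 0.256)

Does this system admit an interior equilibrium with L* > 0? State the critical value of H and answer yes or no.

The predator equation gives dL/dt > 0 only when H > 0.256/0.00156 = 164.
Without the predator, H → K = 55.1. Since 55.1 < 164, the predator cannot invade.

Threshold H = 164; K < 164, so no, the predator goes extinct.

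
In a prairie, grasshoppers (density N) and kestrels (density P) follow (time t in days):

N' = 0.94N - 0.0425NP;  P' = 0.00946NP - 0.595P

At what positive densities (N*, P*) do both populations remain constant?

N* ≈ 62.9, P* ≈ 22.1

Set dP/dt = 0 with P > 0: 0.00946N - 0.595 = 0, so N* = 0.595/0.00946 = 62.9.
Set dN/dt = 0 with N > 0: 0.94 - 0.0425P = 0, so P* = 0.94/0.0425 = 22.1.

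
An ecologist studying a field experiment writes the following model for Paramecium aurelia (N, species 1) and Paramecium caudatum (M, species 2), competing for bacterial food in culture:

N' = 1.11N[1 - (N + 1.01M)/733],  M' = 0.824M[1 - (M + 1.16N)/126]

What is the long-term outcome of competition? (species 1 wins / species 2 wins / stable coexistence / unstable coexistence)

Compare the nullcline intercepts: K1/α12 = 733/1.01 = 726 > K2 = 126; K2/α21 = 126/1.16 = 109 < K1 = 733.
Since the inequalities point opposite ways, species 1 can invade but species 2 cannot.

species 1 excludes species 2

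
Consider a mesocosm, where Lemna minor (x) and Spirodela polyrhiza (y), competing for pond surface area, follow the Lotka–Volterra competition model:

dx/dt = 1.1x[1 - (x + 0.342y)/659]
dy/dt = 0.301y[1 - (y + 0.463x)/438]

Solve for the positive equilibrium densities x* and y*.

Setting both brackets to zero gives the nullclines x + 0.342y = 659 and 0.463x + y = 438.
Substituting y = 438 - 0.463x into the first: x(1 - 0.342·0.463) = 659 - 0.342·438.
So x* = 509/0.842 = 605, and then y* = 438 - 0.463·605 = 158.

x* ≈ 605, y* ≈ 158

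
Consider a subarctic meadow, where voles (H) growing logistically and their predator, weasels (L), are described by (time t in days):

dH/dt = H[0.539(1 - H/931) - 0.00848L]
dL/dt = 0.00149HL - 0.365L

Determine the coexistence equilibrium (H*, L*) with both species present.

From dL/dt = 0 with L > 0: 0.00149H* = 0.365, so H* = 245.
Substitute into dH/dt = 0: 0.539(1 - 245/931) = 0.00848L*.
The bracket is 0.737, giving L* = 0.397/0.00848 = 46.8.

H* ≈ 245, L* ≈ 46.8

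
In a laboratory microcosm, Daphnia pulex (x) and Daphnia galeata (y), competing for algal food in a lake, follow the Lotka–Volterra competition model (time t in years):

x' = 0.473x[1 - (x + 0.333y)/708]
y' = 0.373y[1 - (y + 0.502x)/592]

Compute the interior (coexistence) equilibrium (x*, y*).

Setting both brackets to zero gives the nullclines x + 0.333y = 708 and 0.502x + y = 592.
Substituting y = 592 - 0.502x into the first: x(1 - 0.333·0.502) = 708 - 0.333·592.
So x* = 511/0.833 = 613, and then y* = 592 - 0.502·613 = 284.

x* ≈ 613, y* ≈ 284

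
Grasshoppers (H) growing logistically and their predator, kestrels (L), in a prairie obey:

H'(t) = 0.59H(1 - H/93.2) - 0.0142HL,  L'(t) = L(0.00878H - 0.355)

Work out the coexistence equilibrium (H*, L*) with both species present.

H* ≈ 40.4, L* ≈ 23.5

From dL/dt = 0 with L > 0: 0.00878H* = 0.355, so H* = 40.4.
Substitute into dH/dt = 0: 0.59(1 - 40.4/93.2) = 0.0142L*.
The bracket is 0.566, giving L* = 0.334/0.0142 = 23.5.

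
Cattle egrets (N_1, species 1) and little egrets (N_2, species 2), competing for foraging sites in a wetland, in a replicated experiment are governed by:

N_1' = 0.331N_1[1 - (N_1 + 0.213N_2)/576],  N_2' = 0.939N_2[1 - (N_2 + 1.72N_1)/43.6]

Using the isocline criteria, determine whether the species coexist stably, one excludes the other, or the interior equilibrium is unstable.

Compare the nullcline intercepts: K1/α12 = 576/0.213 = 2700 > K2 = 43.6; K2/α21 = 43.6/1.72 = 25.3 < K1 = 576.
Since the inequalities point opposite ways, species 1 can invade but species 2 cannot.

species 1 excludes species 2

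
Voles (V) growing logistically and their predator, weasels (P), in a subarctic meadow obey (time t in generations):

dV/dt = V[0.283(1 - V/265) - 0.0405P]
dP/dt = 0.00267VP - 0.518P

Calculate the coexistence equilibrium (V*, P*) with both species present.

From dP/dt = 0 with P > 0: 0.00267V* = 0.518, so V* = 194.
Substitute into dV/dt = 0: 0.283(1 - 194/265) = 0.0405P*.
The bracket is 0.268, giving P* = 0.0758/0.0405 = 1.87.

V* ≈ 194, P* ≈ 1.87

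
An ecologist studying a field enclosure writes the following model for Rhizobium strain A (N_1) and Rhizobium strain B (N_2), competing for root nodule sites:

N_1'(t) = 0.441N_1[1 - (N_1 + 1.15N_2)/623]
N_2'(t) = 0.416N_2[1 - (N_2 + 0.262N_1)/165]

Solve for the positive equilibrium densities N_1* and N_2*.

N_1* ≈ 620, N_2* ≈ 2.54

Setting both brackets to zero gives the nullclines N_1 + 1.15N_2 = 623 and 0.262N_1 + N_2 = 165.
Substituting N_2 = 165 - 0.262N_1 into the first: N_1(1 - 1.15·0.262) = 623 - 1.15·165.
So N_1* = 433/0.699 = 620, and then N_2* = 165 - 0.262·620 = 2.54.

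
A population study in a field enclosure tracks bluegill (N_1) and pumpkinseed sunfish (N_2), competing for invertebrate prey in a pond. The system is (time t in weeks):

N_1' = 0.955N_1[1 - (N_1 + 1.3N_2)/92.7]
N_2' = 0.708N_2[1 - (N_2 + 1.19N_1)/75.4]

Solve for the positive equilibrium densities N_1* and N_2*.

Setting both brackets to zero gives the nullclines N_1 + 1.3N_2 = 92.7 and 1.19N_1 + N_2 = 75.4.
Substituting N_2 = 75.4 - 1.19N_1 into the first: N_1(1 - 1.3·1.19) = 92.7 - 1.3·75.4.
So N_1* = -5.32/-0.547 = 9.73, and then N_2* = 75.4 - 1.19·9.73 = 63.8.

N_1* ≈ 9.73, N_2* ≈ 63.8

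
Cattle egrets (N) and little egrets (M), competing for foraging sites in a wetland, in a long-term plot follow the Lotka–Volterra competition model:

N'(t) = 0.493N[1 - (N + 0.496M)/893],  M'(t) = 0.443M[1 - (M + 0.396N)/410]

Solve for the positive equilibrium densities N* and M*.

N* ≈ 858, M* ≈ 70.2

Setting both brackets to zero gives the nullclines N + 0.496M = 893 and 0.396N + M = 410.
Substituting M = 410 - 0.396N into the first: N(1 - 0.496·0.396) = 893 - 0.496·410.
So N* = 690/0.804 = 858, and then M* = 410 - 0.396·858 = 70.2.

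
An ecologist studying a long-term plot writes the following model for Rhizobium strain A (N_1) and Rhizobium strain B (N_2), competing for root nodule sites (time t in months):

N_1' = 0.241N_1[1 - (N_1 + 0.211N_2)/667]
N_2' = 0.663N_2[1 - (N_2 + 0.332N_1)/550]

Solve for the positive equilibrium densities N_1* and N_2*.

Setting both brackets to zero gives the nullclines N_1 + 0.211N_2 = 667 and 0.332N_1 + N_2 = 550.
Substituting N_2 = 550 - 0.332N_1 into the first: N_1(1 - 0.211·0.332) = 667 - 0.211·550.
So N_1* = 551/0.93 = 592, and then N_2* = 550 - 0.332·592 = 353.

N_1* ≈ 592, N_2* ≈ 353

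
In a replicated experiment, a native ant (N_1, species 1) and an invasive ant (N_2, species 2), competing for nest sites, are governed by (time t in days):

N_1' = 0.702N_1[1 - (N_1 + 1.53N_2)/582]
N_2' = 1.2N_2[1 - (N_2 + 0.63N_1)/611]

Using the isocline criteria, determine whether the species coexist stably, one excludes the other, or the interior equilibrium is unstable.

species 2 excludes species 1

Compare the nullcline intercepts: K1/α12 = 582/1.53 = 380 < K2 = 611; K2/α21 = 611/0.63 = 970 > K1 = 582.
Since the inequalities point opposite ways, species 2 can invade but species 1 cannot.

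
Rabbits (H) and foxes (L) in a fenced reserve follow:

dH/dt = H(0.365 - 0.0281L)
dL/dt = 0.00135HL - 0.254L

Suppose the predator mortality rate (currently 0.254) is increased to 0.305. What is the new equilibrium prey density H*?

At the interior fixed point, setting dL/dt = 0 with L > 0 fixes H* = (predator death rate)/(HL coefficient) — independent of the other coefficients.
With the change, H* = 0.305/0.00135 = 226; it rises from 188.

H* ≈ 226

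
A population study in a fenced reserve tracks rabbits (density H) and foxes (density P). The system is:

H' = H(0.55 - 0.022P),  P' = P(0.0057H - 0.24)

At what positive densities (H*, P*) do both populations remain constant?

H* ≈ 42.1, P* ≈ 25

Set dP/dt = 0 with P > 0: 0.0057H - 0.24 = 0, so H* = 0.24/0.0057 = 42.1.
Set dH/dt = 0 with H > 0: 0.55 - 0.022P = 0, so P* = 0.55/0.022 = 25.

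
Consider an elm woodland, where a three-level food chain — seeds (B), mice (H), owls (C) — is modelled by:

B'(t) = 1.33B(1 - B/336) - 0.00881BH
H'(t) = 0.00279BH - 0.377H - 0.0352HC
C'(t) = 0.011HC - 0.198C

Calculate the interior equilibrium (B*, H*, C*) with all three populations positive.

B* ≈ 296, H* ≈ 18, C* ≈ 12.7

From dC/dt = 0: 0.011H* = 0.198, so H* = 18.
From dB/dt = 0: 1.33(1 - B*/336) = 0.00881·18, giving B* = 336·(1 - 0.119) = 296.
From dH/dt = 0: 0.00279·296 - 0.377 = 0.0352C*, so C* = 0.449/0.0352 = 12.7.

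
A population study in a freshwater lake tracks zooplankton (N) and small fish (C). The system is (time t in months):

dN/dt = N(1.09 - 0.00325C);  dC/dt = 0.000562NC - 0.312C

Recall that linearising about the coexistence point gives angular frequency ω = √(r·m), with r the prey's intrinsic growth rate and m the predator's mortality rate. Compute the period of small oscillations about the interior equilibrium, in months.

T ≈ 10.8 months

Here r = 1.09 and m = 0.312, so r·m = 0.34.
ω = √0.34 = 0.583 per month, hence T = 2π/ω ≈ 10.8 months.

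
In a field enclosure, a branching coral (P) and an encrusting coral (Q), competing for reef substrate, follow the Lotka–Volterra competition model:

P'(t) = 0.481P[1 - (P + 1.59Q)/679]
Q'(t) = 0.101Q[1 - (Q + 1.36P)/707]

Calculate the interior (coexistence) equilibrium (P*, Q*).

P* ≈ 383, Q* ≈ 186

Setting both brackets to zero gives the nullclines P + 1.59Q = 679 and 1.36P + Q = 707.
Substituting Q = 707 - 1.36P into the first: P(1 - 1.59·1.36) = 679 - 1.59·707.
So P* = -445/-1.16 = 383, and then Q* = 707 - 1.36·383 = 186.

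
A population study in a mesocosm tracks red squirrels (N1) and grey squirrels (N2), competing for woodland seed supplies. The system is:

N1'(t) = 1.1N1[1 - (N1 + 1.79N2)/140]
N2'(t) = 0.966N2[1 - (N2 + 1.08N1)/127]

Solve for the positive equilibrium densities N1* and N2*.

N1* ≈ 93.6, N2* ≈ 25.9

Setting both brackets to zero gives the nullclines N1 + 1.79N2 = 140 and 1.08N1 + N2 = 127.
Substituting N2 = 127 - 1.08N1 into the first: N1(1 - 1.79·1.08) = 140 - 1.79·127.
So N1* = -87.3/-0.933 = 93.6, and then N2* = 127 - 1.08·93.6 = 25.9.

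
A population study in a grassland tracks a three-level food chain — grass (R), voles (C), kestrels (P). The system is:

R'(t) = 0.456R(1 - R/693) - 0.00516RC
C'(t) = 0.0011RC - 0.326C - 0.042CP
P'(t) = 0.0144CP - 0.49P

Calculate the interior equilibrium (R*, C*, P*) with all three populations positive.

R* ≈ 426, C* ≈ 34, P* ≈ 3.4

From dP/dt = 0: 0.0144C* = 0.49, so C* = 34.
From dR/dt = 0: 0.456(1 - R*/693) = 0.00516·34, giving R* = 693·(1 - 0.385) = 426.
From dC/dt = 0: 0.0011·426 - 0.326 = 0.042P*, so P* = 0.143/0.042 = 3.4.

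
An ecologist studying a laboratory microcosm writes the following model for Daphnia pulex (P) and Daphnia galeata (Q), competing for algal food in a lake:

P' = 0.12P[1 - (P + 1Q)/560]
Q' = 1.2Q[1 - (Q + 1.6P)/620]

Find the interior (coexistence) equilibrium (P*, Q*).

P* ≈ 100, Q* ≈ 460

Setting both brackets to zero gives the nullclines P + 1Q = 560 and 1.6P + Q = 620.
Substituting Q = 620 - 1.6P into the first: P(1 - 1·1.6) = 560 - 1·620.
So P* = -60/-0.6 = 100, and then Q* = 620 - 1.6·100 = 460.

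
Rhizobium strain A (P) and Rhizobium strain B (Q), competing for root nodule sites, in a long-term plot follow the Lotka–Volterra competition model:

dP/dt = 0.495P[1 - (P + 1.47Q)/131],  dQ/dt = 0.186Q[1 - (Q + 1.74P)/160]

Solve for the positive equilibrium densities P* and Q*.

P* ≈ 66.9, Q* ≈ 43.6

Setting both brackets to zero gives the nullclines P + 1.47Q = 131 and 1.74P + Q = 160.
Substituting Q = 160 - 1.74P into the first: P(1 - 1.47·1.74) = 131 - 1.47·160.
So P* = -104/-1.56 = 66.9, and then Q* = 160 - 1.74·66.9 = 43.6.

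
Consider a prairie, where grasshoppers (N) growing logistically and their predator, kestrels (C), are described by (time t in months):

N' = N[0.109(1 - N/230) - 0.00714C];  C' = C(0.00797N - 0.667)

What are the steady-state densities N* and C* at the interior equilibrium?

N* ≈ 83.7, C* ≈ 9.71

From dC/dt = 0 with C > 0: 0.00797N* = 0.667, so N* = 83.7.
Substitute into dN/dt = 0: 0.109(1 - 83.7/230) = 0.00714C*.
The bracket is 0.636, giving C* = 0.0693/0.00714 = 9.71.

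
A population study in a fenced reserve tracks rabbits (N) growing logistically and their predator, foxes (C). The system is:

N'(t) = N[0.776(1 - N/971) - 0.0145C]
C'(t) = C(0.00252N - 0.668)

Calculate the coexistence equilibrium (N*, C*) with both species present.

N* ≈ 265, C* ≈ 38.9

From dC/dt = 0 with C > 0: 0.00252N* = 0.668, so N* = 265.
Substitute into dN/dt = 0: 0.776(1 - 265/971) = 0.0145C*.
The bracket is 0.727, giving C* = 0.564/0.0145 = 38.9.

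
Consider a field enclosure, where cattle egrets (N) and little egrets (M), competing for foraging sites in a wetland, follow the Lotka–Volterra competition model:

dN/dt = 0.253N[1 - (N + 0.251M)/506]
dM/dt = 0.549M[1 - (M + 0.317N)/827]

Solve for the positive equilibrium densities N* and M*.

N* ≈ 324, M* ≈ 724

Setting both brackets to zero gives the nullclines N + 0.251M = 506 and 0.317N + M = 827.
Substituting M = 827 - 0.317N into the first: N(1 - 0.251·0.317) = 506 - 0.251·827.
So N* = 298/0.92 = 324, and then M* = 827 - 0.317·324 = 724.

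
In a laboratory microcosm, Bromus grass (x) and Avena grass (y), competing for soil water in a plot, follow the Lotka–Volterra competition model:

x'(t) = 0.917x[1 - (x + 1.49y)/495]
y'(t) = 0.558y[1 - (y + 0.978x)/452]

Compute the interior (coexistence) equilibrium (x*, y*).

Setting both brackets to zero gives the nullclines x + 1.49y = 495 and 0.978x + y = 452.
Substituting y = 452 - 0.978x into the first: x(1 - 1.49·0.978) = 495 - 1.49·452.
So x* = -178/-0.457 = 390, and then y* = 452 - 0.978·390 = 70.2.

x* ≈ 390, y* ≈ 70.2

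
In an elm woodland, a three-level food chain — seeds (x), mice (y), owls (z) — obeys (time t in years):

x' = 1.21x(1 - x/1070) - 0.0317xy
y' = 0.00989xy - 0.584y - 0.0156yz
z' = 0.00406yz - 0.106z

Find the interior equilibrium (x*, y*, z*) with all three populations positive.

From dz/dt = 0: 0.00406y* = 0.106, so y* = 26.1.
From dx/dt = 0: 1.21(1 - x*/1070) = 0.0317·26.1, giving x* = 1070·(1 - 0.684) = 338.
From dy/dt = 0: 0.00989·338 - 0.584 = 0.0156z*, so z* = 2.76/0.0156 = 177.

x* ≈ 338, y* ≈ 26.1, z* ≈ 177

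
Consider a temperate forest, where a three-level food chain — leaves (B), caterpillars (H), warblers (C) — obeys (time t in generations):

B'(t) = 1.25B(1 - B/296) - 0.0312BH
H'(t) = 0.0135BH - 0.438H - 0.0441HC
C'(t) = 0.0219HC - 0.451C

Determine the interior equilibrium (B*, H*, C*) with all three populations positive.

From dC/dt = 0: 0.0219H* = 0.451, so H* = 20.6.
From dB/dt = 0: 1.25(1 - B*/296) = 0.0312·20.6, giving B* = 296·(1 - 0.514) = 144.
From dH/dt = 0: 0.0135·144 - 0.438 = 0.0441C*, so C* = 1.5/0.0441 = 34.1.

B* ≈ 144, H* ≈ 20.6, C* ≈ 34.1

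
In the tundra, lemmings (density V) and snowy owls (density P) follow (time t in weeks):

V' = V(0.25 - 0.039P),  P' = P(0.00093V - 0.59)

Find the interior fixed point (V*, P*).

Set dP/dt = 0 with P > 0: 0.00093V - 0.59 = 0, so V* = 0.59/0.00093 = 634.
Set dV/dt = 0 with V > 0: 0.25 - 0.039P = 0, so P* = 0.25/0.039 = 6.41.

V* ≈ 634, P* ≈ 6.41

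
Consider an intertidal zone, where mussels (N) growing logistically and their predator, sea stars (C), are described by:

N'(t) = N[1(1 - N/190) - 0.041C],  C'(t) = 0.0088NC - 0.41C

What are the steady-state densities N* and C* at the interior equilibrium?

N* ≈ 46.6, C* ≈ 18.4

From dC/dt = 0 with C > 0: 0.0088N* = 0.41, so N* = 46.6.
Substitute into dN/dt = 0: 1(1 - 46.6/190) = 0.041C*.
The bracket is 0.755, giving C* = 0.755/0.041 = 18.4.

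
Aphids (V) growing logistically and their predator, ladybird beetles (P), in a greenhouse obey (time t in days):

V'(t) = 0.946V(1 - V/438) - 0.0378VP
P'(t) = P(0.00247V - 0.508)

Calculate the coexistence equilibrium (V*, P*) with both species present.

From dP/dt = 0 with P > 0: 0.00247V* = 0.508, so V* = 206.
Substitute into dV/dt = 0: 0.946(1 - 206/438) = 0.0378P*.
The bracket is 0.53, giving P* = 0.502/0.0378 = 13.3.

V* ≈ 206, P* ≈ 13.3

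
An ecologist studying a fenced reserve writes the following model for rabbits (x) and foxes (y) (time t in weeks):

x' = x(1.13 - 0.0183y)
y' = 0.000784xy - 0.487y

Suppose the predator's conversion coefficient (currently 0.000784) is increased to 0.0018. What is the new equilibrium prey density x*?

x* ≈ 271

At the interior fixed point, setting dy/dt = 0 with y > 0 fixes x* = (predator death rate)/(xy coefficient) — independent of the other coefficients.
With the change, x* = 0.487/0.0018 = 271; it falls from 621.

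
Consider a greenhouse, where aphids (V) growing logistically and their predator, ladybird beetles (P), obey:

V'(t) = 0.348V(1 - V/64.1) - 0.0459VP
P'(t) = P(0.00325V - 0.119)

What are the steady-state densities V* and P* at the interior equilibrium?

From dP/dt = 0 with P > 0: 0.00325V* = 0.119, so V* = 36.6.
Substitute into dV/dt = 0: 0.348(1 - 36.6/64.1) = 0.0459P*.
The bracket is 0.429, giving P* = 0.149/0.0459 = 3.25.

V* ≈ 36.6, P* ≈ 3.25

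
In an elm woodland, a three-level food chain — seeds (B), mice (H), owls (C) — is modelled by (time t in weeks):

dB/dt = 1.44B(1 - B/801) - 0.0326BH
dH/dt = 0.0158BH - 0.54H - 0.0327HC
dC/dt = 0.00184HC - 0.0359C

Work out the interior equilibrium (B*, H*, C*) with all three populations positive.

From dC/dt = 0: 0.00184H* = 0.0359, so H* = 19.5.
From dB/dt = 0: 1.44(1 - B*/801) = 0.0326·19.5, giving B* = 801·(1 - 0.442) = 447.
From dH/dt = 0: 0.0158·447 - 0.54 = 0.0327C*, so C* = 6.53/0.0327 = 200.

B* ≈ 447, H* ≈ 19.5, C* ≈ 200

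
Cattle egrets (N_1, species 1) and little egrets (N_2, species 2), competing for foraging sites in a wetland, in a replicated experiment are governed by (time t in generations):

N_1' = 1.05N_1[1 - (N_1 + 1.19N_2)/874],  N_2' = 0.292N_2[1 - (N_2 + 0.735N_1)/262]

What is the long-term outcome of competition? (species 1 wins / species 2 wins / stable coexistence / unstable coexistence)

species 1 excludes species 2

Compare the nullcline intercepts: K1/α12 = 874/1.19 = 734 > K2 = 262; K2/α21 = 262/0.735 = 356 < K1 = 874.
Since the inequalities point opposite ways, species 1 can invade but species 2 cannot.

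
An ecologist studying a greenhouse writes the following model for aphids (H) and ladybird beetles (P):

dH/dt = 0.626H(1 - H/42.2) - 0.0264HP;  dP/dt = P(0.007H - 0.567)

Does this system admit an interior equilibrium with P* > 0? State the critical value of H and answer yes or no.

The predator equation gives dP/dt > 0 only when H > 0.567/0.007 = 81.
Without the predator, H → K = 42.2. Since 42.2 < 81, the predator cannot invade.

Threshold H = 81; K < 81, so no, the predator goes extinct.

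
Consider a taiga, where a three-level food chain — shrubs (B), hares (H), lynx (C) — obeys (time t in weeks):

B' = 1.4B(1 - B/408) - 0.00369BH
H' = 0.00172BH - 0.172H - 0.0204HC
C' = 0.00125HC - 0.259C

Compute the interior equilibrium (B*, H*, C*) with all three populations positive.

B* ≈ 185, H* ≈ 207, C* ≈ 7.18

From dC/dt = 0: 0.00125H* = 0.259, so H* = 207.
From dB/dt = 0: 1.4(1 - B*/408) = 0.00369·207, giving B* = 408·(1 - 0.546) = 185.
From dH/dt = 0: 0.00172·185 - 0.172 = 0.0204C*, so C* = 0.147/0.0204 = 7.18.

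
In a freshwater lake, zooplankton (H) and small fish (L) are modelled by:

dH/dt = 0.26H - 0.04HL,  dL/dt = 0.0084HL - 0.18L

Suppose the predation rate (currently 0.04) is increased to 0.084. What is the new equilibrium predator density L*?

L* ≈ 3.1

At the interior fixed point, setting dH/dt = 0 with H > 0 fixes L* = (prey growth rate)/(HL coefficient) — independent of the other coefficients.
With the change, L* = 0.26/0.084 = 3.1; it falls from 6.5.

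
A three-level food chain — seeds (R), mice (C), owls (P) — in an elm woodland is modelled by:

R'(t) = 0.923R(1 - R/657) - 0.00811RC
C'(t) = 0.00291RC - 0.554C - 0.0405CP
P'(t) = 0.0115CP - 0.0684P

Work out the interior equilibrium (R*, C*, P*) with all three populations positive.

R* ≈ 623, C* ≈ 5.95, P* ≈ 31.1

From dP/dt = 0: 0.0115C* = 0.0684, so C* = 5.95.
From dR/dt = 0: 0.923(1 - R*/657) = 0.00811·5.95, giving R* = 657·(1 - 0.0523) = 623.
From dC/dt = 0: 0.00291·623 - 0.554 = 0.0405P*, so P* = 1.26/0.0405 = 31.1.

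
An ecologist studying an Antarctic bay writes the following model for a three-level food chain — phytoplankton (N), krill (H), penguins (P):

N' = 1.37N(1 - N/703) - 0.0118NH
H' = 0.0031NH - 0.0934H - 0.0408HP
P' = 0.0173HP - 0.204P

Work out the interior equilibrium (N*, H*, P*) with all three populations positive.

From dP/dt = 0: 0.0173H* = 0.204, so H* = 11.8.
From dN/dt = 0: 1.37(1 - N*/703) = 0.0118·11.8, giving N* = 703·(1 - 0.102) = 632.
From dH/dt = 0: 0.0031·632 - 0.0934 = 0.0408P*, so P* = 1.86/0.0408 = 45.7.

N* ≈ 632, H* ≈ 11.8, P* ≈ 45.7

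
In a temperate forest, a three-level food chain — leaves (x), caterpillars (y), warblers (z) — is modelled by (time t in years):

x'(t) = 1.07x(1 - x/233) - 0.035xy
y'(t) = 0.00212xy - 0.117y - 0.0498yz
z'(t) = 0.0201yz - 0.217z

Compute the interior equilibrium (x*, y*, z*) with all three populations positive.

From dz/dt = 0: 0.0201y* = 0.217, so y* = 10.8.
From dx/dt = 0: 1.07(1 - x*/233) = 0.035·10.8, giving x* = 233·(1 - 0.353) = 151.
From dy/dt = 0: 0.00212·151 - 0.117 = 0.0498z*, so z* = 0.203/0.0498 = 4.07.

x* ≈ 151, y* ≈ 10.8, z* ≈ 4.07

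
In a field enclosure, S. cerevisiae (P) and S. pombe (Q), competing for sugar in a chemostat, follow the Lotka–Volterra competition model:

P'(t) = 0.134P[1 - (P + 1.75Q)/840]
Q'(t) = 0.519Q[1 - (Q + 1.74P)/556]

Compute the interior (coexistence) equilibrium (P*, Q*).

Setting both brackets to zero gives the nullclines P + 1.75Q = 840 and 1.74P + Q = 556.
Substituting Q = 556 - 1.74P into the first: P(1 - 1.75·1.74) = 840 - 1.75·556.
So P* = -133/-2.04 = 65, and then Q* = 556 - 1.74·65 = 443.

P* ≈ 65, Q* ≈ 443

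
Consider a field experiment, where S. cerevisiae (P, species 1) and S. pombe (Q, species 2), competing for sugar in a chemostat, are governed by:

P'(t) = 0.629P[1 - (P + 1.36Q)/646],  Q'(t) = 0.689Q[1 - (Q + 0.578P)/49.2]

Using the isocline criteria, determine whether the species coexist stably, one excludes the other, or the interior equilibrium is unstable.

Compare the nullcline intercepts: K1/α12 = 646/1.36 = 475 > K2 = 49.2; K2/α21 = 49.2/0.578 = 85.1 < K1 = 646.
Since the inequalities point opposite ways, species 1 can invade but species 2 cannot.

species 1 excludes species 2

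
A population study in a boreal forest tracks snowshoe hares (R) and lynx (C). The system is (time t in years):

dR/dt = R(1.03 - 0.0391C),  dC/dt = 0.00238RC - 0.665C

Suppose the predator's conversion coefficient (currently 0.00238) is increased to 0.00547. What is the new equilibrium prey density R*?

At the interior fixed point, setting dC/dt = 0 with C > 0 fixes R* = (predator death rate)/(RC coefficient) — independent of the other coefficients.
With the change, R* = 0.665/0.00547 = 122; it falls from 279.

R* ≈ 122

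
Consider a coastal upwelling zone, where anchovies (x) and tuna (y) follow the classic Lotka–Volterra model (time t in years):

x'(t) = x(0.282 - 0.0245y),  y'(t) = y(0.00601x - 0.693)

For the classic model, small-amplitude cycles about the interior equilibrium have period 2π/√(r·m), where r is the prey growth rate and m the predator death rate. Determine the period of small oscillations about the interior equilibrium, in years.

Here r = 0.282 and m = 0.693, so r·m = 0.195.
ω = √0.195 = 0.442 per year, hence T = 2π/ω ≈ 14.2 years.

T ≈ 14.2 years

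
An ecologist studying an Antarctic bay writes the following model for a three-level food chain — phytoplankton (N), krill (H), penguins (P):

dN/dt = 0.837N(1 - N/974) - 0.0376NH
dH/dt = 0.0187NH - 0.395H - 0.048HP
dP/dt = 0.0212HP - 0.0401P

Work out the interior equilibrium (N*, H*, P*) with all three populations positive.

From dP/dt = 0: 0.0212H* = 0.0401, so H* = 1.89.
From dN/dt = 0: 0.837(1 - N*/974) = 0.0376·1.89, giving N* = 974·(1 - 0.085) = 891.
From dH/dt = 0: 0.0187·891 - 0.395 = 0.048P*, so P* = 16.3/0.048 = 339.

N* ≈ 891, H* ≈ 1.89, P* ≈ 339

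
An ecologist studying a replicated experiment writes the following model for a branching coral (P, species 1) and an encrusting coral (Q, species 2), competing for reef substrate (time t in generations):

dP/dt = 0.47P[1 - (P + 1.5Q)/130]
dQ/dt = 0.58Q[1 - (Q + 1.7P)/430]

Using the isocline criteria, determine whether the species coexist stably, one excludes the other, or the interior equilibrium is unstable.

Compare the nullcline intercepts: K1/α12 = 130/1.5 = 86.7 < K2 = 430; K2/α21 = 430/1.7 = 253 > K1 = 130.
Since the inequalities point opposite ways, species 2 can invade but species 1 cannot.

species 2 excludes species 1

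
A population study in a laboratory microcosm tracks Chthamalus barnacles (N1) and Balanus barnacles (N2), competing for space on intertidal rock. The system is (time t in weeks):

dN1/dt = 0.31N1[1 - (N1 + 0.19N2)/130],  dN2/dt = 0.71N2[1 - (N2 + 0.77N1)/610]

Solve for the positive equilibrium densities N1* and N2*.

N1* ≈ 16.5, N2* ≈ 597

Setting both brackets to zero gives the nullclines N1 + 0.19N2 = 130 and 0.77N1 + N2 = 610.
Substituting N2 = 610 - 0.77N1 into the first: N1(1 - 0.19·0.77) = 130 - 0.19·610.
So N1* = 14.1/0.854 = 16.5, and then N2* = 610 - 0.77·16.5 = 597.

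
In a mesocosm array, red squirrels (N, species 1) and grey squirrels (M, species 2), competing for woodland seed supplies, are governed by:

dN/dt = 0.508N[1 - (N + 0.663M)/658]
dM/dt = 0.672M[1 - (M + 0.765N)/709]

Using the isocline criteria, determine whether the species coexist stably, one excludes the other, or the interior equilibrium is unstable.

stable coexistence

Compare the nullcline intercepts: K1/α12 = 658/0.663 = 992 > K2 = 709; K2/α21 = 709/0.765 = 927 > K1 = 658.
Since both inequalities hold, each species can invade when rare, so the interior equilibrium is stable.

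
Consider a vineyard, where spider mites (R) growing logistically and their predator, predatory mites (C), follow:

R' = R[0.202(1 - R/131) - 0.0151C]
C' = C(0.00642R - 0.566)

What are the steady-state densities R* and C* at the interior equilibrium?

From dC/dt = 0 with C > 0: 0.00642R* = 0.566, so R* = 88.2.
Substitute into dR/dt = 0: 0.202(1 - 88.2/131) = 0.0151C*.
The bracket is 0.327, giving C* = 0.0661/0.0151 = 4.37.

R* ≈ 88.2, C* ≈ 4.37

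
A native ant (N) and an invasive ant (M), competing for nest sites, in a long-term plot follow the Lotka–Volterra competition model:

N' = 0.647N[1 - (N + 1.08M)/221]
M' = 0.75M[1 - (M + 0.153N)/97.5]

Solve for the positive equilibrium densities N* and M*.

N* ≈ 139, M* ≈ 76.3

Setting both brackets to zero gives the nullclines N + 1.08M = 221 and 0.153N + M = 97.5.
Substituting M = 97.5 - 0.153N into the first: N(1 - 1.08·0.153) = 221 - 1.08·97.5.
So N* = 116/0.835 = 139, and then M* = 97.5 - 0.153·139 = 76.3.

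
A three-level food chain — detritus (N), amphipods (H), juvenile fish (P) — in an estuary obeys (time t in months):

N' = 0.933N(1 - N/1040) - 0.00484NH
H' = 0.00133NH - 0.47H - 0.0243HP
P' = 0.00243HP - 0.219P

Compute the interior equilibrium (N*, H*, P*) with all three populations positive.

N* ≈ 554, H* ≈ 90.1, P* ≈ 11

From dP/dt = 0: 0.00243H* = 0.219, so H* = 90.1.
From dN/dt = 0: 0.933(1 - N*/1040) = 0.00484·90.1, giving N* = 1040·(1 - 0.468) = 554.
From dH/dt = 0: 0.00133·554 - 0.47 = 0.0243P*, so P* = 0.267/0.0243 = 11.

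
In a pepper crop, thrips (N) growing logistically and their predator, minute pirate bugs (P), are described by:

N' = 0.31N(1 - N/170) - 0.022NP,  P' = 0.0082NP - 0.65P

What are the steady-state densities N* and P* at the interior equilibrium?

From dP/dt = 0 with P > 0: 0.0082N* = 0.65, so N* = 79.3.
Substitute into dN/dt = 0: 0.31(1 - 79.3/170) = 0.022P*.
The bracket is 0.534, giving P* = 0.165/0.022 = 7.52.

N* ≈ 79.3, P* ≈ 7.52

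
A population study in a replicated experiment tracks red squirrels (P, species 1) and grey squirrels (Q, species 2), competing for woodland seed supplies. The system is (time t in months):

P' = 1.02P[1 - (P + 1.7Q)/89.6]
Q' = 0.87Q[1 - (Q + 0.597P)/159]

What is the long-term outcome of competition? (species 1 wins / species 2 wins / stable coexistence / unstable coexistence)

species 2 excludes species 1

Compare the nullcline intercepts: K1/α12 = 89.6/1.7 = 52.7 < K2 = 159; K2/α21 = 159/0.597 = 266 > K1 = 89.6.
Since the inequalities point opposite ways, species 2 can invade but species 1 cannot.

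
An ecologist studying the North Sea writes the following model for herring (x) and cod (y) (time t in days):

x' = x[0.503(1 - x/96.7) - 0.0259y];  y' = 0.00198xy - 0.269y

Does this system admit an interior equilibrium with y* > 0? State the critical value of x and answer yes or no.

The predator equation gives dy/dt > 0 only when x > 0.269/0.00198 = 136.
Without the predator, x → K = 96.7. Since 96.7 < 136, the predator cannot invade.

Threshold x = 136; K < 136, so no, the predator goes extinct.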